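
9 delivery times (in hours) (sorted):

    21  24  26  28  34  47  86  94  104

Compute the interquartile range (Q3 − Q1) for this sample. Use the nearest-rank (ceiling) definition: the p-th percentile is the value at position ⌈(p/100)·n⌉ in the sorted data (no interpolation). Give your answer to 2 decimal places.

n = 9.
P25: rank ⌈25/100·9⌉ = 3 → 26.
P75: rank ⌈75/100·9⌉ = 7 → 86.
Difference: 86 − 26 = 60.

60.00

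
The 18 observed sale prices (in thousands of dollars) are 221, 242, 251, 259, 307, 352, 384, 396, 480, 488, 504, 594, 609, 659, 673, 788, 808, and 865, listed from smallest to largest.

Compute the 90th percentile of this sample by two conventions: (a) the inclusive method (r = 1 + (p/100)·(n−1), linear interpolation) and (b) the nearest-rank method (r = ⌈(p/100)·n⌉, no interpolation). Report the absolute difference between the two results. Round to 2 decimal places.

14.00

n = 18.
(a) r = 16.3; between ranks 16 (788) and 17 (808): 794.
(b) the nearest-rank method: rank 17 → 808.
|794 − 808| = 14.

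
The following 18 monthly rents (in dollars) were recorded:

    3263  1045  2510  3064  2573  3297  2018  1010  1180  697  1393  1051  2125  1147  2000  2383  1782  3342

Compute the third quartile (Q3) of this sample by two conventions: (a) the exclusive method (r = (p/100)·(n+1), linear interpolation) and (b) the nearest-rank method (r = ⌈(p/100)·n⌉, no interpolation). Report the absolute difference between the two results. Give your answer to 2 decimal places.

122.75

Sorted: 697, 1010, 1045, 1051, 1147, 1180, 1393, 1782, 2000, 2018, 2125, 2383, 2510, 2573, 3064, 3263, 3297, 3342.
n = 18.
(a) r = 14.25; between ranks 14 (2573) and 15 (3064): 2695.75.
(b) the nearest-rank method: rank 14 → 2573.
|2695.75 − 2573| = 122.75.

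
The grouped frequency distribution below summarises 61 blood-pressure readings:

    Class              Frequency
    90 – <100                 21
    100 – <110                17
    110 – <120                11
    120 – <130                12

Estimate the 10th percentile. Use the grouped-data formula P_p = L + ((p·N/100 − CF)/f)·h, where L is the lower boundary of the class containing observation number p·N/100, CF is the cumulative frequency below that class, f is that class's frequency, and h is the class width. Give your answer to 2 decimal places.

92.90

N = 61; target position k = 10/100 · 61 = 6.1.
Cumulative frequencies: 21, 38, 49, 61.
Observation 6.1 falls in the class 90 – <100.
L = 90, CF = 0, f = 21, h = 10.
P10 = 90 + ((6.1 − 0)/21)·10 = 90 + 2.90476 = 92.9048.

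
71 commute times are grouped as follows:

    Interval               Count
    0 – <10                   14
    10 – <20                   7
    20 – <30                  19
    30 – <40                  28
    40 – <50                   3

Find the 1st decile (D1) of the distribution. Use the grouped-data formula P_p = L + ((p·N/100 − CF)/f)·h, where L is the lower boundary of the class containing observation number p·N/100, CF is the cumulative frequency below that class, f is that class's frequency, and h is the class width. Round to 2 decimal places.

5.07

N = 71; target position k = 10/100 · 71 = 7.1.
Cumulative frequencies: 14, 21, 40, 68, 71.
Observation 7.1 falls in the class 0 – <10.
L = 0, CF = 0, f = 14, h = 10.
P10 = 0 + ((7.1 − 0)/14)·10 = 0 + 5.07143 = 5.07143.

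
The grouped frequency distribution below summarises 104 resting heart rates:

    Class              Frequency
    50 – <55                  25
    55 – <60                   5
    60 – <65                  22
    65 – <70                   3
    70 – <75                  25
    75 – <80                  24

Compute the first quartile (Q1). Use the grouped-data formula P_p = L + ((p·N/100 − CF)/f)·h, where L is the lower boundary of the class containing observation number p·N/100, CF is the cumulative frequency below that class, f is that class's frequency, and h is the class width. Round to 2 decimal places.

N = 104; target position k = 25/100 · 104 = 26.
Cumulative frequencies: 25, 30, 52, 55, 80, 104.
Observation 26 falls in the class 55 – <60.
L = 55, CF = 25, f = 5, h = 5.
P25 = 55 + ((26 − 25)/5)·5 = 55 + 1 = 56.

56.00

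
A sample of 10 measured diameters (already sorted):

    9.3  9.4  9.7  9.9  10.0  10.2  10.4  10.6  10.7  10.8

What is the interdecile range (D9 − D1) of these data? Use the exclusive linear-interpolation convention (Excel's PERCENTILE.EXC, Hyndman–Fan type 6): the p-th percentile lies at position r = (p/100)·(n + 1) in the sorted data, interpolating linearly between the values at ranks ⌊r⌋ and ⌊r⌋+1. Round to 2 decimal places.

n = 10.
P10: r = 1.1; ranks 1–2 are 9.3, 9.4; interpolating gives 9.31.
P90: r = 9.9; ranks 9–10 are 10.7, 10.8; interpolating gives 10.79.
Difference: 10.79 − 9.31 = 1.48.

1.48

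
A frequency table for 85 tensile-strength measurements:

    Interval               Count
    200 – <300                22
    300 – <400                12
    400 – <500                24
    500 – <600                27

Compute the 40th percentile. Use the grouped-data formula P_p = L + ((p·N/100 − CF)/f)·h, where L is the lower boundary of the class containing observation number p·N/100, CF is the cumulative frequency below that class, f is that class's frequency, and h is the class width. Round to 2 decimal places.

400.00

N = 85; target position k = 40/100 · 85 = 34.
Cumulative frequencies: 22, 34, 58, 85.
Observation 34 falls in the class 300 – <400.
L = 300, CF = 22, f = 12, h = 100.
P40 = 300 + ((34 − 22)/12)·100 = 300 + 100 = 400.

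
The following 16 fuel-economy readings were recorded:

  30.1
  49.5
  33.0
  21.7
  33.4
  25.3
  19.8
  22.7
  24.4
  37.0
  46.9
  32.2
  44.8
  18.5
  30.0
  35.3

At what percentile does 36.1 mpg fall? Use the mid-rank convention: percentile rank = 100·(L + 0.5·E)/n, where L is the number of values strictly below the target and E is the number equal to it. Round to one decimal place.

75.0

Sorted: 18.5, 19.8, 21.7, 22.7, 24.4, 25.3, 30.0, 30.1, 32.2, 33.0, 33.4, 35.3, 37.0, 44.8, 46.9, 49.5.
Count below 36.1: L = 12; count equal: E = 0; n = 16.
Percentile rank = 100·(12 + 0.5·0)/16 = 100·12/16 = 75.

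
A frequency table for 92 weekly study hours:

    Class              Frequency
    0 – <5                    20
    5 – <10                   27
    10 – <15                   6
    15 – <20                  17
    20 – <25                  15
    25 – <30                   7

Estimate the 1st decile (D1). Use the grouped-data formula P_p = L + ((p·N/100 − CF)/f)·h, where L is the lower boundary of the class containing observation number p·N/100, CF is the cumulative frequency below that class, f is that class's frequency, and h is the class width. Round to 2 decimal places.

N = 92; target position k = 10/100 · 92 = 9.2.
Cumulative frequencies: 20, 47, 53, 70, 85, 92.
Observation 9.2 falls in the class 0 – <5.
L = 0, CF = 0, f = 20, h = 5.
P10 = 0 + ((9.2 − 0)/20)·5 = 0 + 2.3 = 2.3.

2.30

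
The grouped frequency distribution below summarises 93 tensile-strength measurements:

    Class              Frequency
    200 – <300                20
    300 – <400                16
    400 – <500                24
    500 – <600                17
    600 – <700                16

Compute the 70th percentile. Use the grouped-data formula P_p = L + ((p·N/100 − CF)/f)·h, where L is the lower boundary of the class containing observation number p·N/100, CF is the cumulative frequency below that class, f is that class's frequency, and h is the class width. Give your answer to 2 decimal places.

N = 93; target position k = 70/100 · 93 = 65.1.
Cumulative frequencies: 20, 36, 60, 77, 93.
Observation 65.1 falls in the class 500 – <600.
L = 500, CF = 60, f = 17, h = 100.
P70 = 500 + ((65.1 − 60)/17)·100 = 500 + 30 = 530.

530.00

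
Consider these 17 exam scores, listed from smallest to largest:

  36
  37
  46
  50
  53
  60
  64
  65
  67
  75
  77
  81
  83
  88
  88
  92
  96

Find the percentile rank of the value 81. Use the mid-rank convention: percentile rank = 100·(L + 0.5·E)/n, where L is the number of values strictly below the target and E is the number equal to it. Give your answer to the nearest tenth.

Count below 81: L = 11; count equal: E = 1; n = 17.
Percentile rank = 100·(11 + 0.5·1)/17 = 100·11.5/17 = 67.65.

67.6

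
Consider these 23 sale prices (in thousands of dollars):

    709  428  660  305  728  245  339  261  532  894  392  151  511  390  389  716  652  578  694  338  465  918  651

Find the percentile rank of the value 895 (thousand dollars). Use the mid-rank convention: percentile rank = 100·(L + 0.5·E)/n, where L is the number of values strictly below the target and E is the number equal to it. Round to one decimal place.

Sorted: 151, 245, 261, 305, 338, 339, 389, 390, 392, 428, 465, 511, 532, 578, 651, 652, 660, 694, 709, 716, 728, 894, 918.
Count below 895: L = 22; count equal: E = 0; n = 23.
Percentile rank = 100·(22 + 0.5·0)/23 = 100·22/23 = 95.65.

95.7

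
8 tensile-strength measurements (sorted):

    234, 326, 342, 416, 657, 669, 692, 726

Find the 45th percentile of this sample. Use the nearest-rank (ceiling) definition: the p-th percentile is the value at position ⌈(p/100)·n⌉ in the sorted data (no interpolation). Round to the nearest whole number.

416

n = 8.
Position = ⌈45/100 · 8⌉ = ⌈3.6⌉ = 4.
The value at rank 4 is 416.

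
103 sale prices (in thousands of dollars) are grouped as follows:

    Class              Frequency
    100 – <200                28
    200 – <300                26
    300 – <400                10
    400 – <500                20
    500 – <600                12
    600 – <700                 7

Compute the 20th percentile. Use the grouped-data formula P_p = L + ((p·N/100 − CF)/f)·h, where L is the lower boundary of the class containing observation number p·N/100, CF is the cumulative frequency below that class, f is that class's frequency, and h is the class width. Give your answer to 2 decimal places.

173.57

N = 103; target position k = 20/100 · 103 = 20.6.
Cumulative frequencies: 28, 54, 64, 84, 96, 103.
Observation 20.6 falls in the class 100 – <200.
L = 100, CF = 0, f = 28, h = 100.
P20 = 100 + ((20.6 − 0)/28)·100 = 100 + 73.5714 = 173.571.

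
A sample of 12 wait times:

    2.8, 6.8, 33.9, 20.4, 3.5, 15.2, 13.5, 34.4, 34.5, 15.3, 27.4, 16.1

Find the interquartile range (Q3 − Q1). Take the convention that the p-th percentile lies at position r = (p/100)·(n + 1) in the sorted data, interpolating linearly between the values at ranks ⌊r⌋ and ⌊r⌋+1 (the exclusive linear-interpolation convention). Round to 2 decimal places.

23.80

Sorted: 2.8, 3.5, 6.8, 13.5, 15.2, 15.3, 16.1, 20.4, 27.4, 33.9, 34.4, 34.5.
n = 12.
P25: r = 3.25; ranks 3–4 are 6.8, 13.5; interpolating gives 8.475.
P75: r = 9.75; ranks 9–10 are 27.4, 33.9; interpolating gives 32.275.
Difference: 32.275 − 8.475 = 23.8.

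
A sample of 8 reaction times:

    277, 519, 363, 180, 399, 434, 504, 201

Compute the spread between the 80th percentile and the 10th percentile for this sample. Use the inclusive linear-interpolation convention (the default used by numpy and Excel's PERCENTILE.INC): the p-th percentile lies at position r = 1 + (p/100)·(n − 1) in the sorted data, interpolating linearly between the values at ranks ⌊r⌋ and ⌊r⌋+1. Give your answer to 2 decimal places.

Sorted: 180, 201, 277, 363, 399, 434, 504, 519.
n = 8.
P10: r = 1.7; ranks 1–2 are 180, 201; interpolating gives 194.7.
P80: r = 6.6; ranks 6–7 are 434, 504; interpolating gives 476.
Difference: 476 − 194.7 = 281.3.

281.30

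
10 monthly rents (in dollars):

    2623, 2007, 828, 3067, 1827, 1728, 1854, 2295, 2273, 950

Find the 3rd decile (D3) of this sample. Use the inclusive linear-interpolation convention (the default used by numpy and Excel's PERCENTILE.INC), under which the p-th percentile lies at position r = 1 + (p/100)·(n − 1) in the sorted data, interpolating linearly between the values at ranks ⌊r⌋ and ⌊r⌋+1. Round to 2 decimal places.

1797.30

Sorted: 828, 950, 1728, 1827, 1854, 2007, 2273, 2295, 2623, 3067.
n = 10.
r = 1 + (30/100)·(10 − 1) = 1 + 2.7 = 3.7.
Rank 3 is 1728 and rank 4 is 1827.
Interpolate: 1728 + 0.7·(1827 − 1728) = 1728 + 0.7·99 = 1797.3.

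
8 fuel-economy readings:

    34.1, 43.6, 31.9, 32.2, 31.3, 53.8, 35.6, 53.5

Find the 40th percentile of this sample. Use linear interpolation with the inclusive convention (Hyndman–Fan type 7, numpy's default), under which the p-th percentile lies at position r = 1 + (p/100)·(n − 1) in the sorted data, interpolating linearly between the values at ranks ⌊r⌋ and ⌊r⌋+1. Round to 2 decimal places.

Sorted: 31.3, 31.9, 32.2, 34.1, 35.6, 43.6, 53.5, 53.8.
n = 8.
r = 1 + (40/100)·(8 − 1) = 1 + 2.8 = 3.8.
Rank 3 is 32.2 and rank 4 is 34.1.
Interpolate: 32.2 + 0.8·(34.1 − 32.2) = 32.2 + 0.8·1.9 = 33.72.

33.72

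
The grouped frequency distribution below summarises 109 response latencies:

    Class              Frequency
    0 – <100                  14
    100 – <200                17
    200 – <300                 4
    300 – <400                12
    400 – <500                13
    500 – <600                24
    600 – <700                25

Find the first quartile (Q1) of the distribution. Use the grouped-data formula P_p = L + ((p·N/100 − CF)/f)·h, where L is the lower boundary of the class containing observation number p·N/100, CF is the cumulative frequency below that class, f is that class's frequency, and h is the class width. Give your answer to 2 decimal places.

177.94

N = 109; target position k = 25/100 · 109 = 27.25.
Cumulative frequencies: 14, 31, 35, 47, 60, 84, 109.
Observation 27.25 falls in the class 100 – <200.
L = 100, CF = 14, f = 17, h = 100.
P25 = 100 + ((27.25 − 14)/17)·100 = 100 + 77.9412 = 177.941.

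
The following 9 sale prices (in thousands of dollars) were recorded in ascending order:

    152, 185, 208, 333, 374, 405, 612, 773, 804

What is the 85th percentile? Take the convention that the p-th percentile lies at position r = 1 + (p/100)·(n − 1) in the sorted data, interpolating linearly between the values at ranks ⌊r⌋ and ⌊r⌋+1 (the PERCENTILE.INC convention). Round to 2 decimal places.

n = 9.
r = 1 + (85/100)·(9 − 1) = 1 + 6.8 = 7.8.
Rank 7 is 612 and rank 8 is 773.
Interpolate: 612 + 0.8·(773 − 612) = 612 + 0.8·161 = 740.8.

740.80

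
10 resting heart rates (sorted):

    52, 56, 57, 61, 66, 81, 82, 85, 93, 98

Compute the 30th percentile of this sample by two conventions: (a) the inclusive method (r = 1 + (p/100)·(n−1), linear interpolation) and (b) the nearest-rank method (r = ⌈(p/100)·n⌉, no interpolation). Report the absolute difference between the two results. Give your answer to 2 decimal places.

2.80

n = 10.
(a) r = 3.7; between ranks 3 (57) and 4 (61): 59.8.
(b) the nearest-rank method: rank 3 → 57.
|59.8 − 57| = 2.8.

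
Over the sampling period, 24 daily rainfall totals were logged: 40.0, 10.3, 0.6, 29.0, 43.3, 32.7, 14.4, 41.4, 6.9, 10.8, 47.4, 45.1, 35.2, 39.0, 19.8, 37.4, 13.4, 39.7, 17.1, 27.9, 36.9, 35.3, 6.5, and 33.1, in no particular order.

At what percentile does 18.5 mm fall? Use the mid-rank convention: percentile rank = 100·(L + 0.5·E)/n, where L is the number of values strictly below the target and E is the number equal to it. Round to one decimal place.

Sorted: 0.6, 6.5, 6.9, 10.3, 10.8, 13.4, 14.4, 17.1, 19.8, 27.9, 29.0, 32.7, 33.1, 35.2, 35.3, 36.9, 37.4, 39.0, 39.7, 40.0, 41.4, 43.3, 45.1, 47.4.
Count below 18.5: L = 8; count equal: E = 0; n = 24.
Percentile rank = 100·(8 + 0.5·0)/24 = 100·8/24 = 33.33.

33.3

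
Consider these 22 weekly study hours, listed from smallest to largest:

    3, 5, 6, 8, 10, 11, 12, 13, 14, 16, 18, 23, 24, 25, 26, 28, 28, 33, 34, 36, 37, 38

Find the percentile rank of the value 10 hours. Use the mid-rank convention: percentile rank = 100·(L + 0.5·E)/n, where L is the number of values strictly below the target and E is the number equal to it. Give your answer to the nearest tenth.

20.5

Count below 10: L = 4; count equal: E = 1; n = 22.
Percentile rank = 100·(4 + 0.5·1)/22 = 100·4.5/22 = 20.45.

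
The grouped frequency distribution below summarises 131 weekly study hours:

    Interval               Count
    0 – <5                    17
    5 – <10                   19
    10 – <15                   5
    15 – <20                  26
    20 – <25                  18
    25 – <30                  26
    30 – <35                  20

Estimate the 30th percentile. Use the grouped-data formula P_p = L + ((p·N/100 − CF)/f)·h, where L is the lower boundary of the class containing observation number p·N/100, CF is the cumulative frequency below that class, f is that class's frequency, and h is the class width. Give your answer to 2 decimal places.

N = 131; target position k = 30/100 · 131 = 39.3.
Cumulative frequencies: 17, 36, 41, 67, 85, 111, 131.
Observation 39.3 falls in the class 10 – <15.
L = 10, CF = 36, f = 5, h = 5.
P30 = 10 + ((39.3 − 36)/5)·5 = 10 + 3.3 = 13.3.

13.30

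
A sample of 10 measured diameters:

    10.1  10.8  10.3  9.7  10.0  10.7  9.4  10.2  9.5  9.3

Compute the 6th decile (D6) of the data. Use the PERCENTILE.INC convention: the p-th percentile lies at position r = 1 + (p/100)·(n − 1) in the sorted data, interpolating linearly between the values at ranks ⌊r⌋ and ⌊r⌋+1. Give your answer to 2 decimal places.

10.14

Sorted: 9.3, 9.4, 9.5, 9.7, 10.0, 10.1, 10.2, 10.3, 10.7, 10.8.
n = 10.
r = 1 + (60/100)·(10 − 1) = 1 + 5.4 = 6.4.
Rank 6 is 10.1 and rank 7 is 10.2.
Interpolate: 10.1 + 0.4·(10.2 − 10.1) = 10.1 + 0.4·0.1 = 10.14.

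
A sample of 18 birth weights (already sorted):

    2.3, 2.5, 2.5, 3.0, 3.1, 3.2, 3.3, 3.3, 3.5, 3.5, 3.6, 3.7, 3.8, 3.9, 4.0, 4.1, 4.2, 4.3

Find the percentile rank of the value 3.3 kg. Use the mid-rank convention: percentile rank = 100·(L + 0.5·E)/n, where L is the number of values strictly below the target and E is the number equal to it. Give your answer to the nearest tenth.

Count below 3.3: L = 6; count equal: E = 2; n = 18.
Percentile rank = 100·(6 + 0.5·2)/18 = 100·7/18 = 38.89.

38.9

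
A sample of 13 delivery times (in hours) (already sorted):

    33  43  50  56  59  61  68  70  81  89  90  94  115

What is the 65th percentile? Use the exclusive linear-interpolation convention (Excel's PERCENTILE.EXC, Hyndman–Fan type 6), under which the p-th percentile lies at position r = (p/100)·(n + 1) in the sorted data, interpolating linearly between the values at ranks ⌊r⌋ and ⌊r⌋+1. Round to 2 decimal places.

n = 13.
r = (65/100)·(13 + 1) = 9.1.
Rank 9 is 81 and rank 10 is 89.
Interpolate: 81 + 0.1·(89 − 81) = 81 + 0.1·8 = 81.8.

81.80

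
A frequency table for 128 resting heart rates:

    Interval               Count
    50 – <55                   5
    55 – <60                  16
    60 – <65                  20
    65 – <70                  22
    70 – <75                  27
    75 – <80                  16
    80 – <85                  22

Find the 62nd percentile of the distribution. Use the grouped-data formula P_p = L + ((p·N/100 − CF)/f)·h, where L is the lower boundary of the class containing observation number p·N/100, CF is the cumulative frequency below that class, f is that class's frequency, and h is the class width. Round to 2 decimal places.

N = 128; target position k = 62/100 · 128 = 79.36.
Cumulative frequencies: 5, 21, 41, 63, 90, 106, 128.
Observation 79.36 falls in the class 70 – <75.
L = 70, CF = 63, f = 27, h = 5.
P62 = 70 + ((79.36 − 63)/27)·5 = 70 + 3.02963 = 73.0296.

73.03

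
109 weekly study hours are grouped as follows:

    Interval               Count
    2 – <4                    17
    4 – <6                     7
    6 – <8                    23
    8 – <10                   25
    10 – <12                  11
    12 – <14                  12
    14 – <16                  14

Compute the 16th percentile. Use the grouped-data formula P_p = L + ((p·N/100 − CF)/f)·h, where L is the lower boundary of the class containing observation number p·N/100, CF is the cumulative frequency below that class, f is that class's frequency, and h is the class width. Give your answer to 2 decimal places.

4.13

N = 109; target position k = 16/100 · 109 = 17.44.
Cumulative frequencies: 17, 24, 47, 72, 83, 95, 109.
Observation 17.44 falls in the class 4 – <6.
L = 4, CF = 17, f = 7, h = 2.
P16 = 4 + ((17.44 − 17)/7)·2 = 4 + 0.125714 = 4.12571.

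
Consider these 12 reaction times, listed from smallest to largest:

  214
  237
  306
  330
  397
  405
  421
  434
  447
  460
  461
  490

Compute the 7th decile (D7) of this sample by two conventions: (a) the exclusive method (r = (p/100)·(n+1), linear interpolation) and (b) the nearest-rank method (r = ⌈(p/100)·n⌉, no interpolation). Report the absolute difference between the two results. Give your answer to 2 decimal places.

1.30

n = 12.
(a) r = 9.1; between ranks 9 (447) and 10 (460): 448.3.
(b) the nearest-rank method: rank 9 → 447.
|448.3 − 447| = 1.3.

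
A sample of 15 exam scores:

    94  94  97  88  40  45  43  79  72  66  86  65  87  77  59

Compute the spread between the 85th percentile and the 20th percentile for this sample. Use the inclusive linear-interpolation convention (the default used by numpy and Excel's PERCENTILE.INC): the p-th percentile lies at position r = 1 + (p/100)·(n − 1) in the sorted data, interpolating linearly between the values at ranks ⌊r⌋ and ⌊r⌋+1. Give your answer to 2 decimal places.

Sorted: 40, 43, 45, 59, 65, 66, 72, 77, 79, 86, 87, 88, 94, 94, 97.
n = 15.
P20: r = 3.8; ranks 3–4 are 45, 59; interpolating gives 56.2.
P85: r = 12.9; ranks 12–13 are 88, 94; interpolating gives 93.4.
Difference: 93.4 − 56.2 = 37.2.

37.20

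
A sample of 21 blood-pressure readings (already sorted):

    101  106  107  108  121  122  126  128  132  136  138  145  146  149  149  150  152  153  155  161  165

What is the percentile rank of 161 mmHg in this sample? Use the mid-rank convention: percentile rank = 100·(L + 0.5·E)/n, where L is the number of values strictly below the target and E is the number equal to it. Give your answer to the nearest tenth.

92.9

Count below 161: L = 19; count equal: E = 1; n = 21.
Percentile rank = 100·(19 + 0.5·1)/21 = 100·19.5/21 = 92.86.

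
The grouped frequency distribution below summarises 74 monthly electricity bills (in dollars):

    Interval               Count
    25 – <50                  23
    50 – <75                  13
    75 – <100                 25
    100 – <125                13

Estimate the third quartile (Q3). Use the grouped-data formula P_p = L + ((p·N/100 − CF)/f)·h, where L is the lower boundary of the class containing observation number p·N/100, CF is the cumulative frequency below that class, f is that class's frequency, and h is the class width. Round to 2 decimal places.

N = 74; target position k = 75/100 · 74 = 55.5.
Cumulative frequencies: 23, 36, 61, 74.
Observation 55.5 falls in the class 75 – <100.
L = 75, CF = 36, f = 25, h = 25.
P75 = 75 + ((55.5 − 36)/25)·25 = 75 + 19.5 = 94.5.

94.50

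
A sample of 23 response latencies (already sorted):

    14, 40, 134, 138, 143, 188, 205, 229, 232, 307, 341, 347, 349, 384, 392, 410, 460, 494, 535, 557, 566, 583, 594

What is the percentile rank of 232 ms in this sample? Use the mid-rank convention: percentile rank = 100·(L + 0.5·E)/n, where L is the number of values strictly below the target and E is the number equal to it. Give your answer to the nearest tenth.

Count below 232: L = 8; count equal: E = 1; n = 23.
Percentile rank = 100·(8 + 0.5·1)/23 = 100·8.5/23 = 36.96.

37.0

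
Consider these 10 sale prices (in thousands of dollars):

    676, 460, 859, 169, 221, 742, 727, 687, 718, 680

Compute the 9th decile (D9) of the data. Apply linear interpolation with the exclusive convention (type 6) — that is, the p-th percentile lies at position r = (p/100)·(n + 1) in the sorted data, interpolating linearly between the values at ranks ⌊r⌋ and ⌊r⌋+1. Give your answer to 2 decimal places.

Sorted: 169, 221, 460, 676, 680, 687, 718, 727, 742, 859.
n = 10.
r = (90/100)·(10 + 1) = 9.9.
Rank 9 is 742 and rank 10 is 859.
Interpolate: 742 + 0.9·(859 − 742) = 742 + 0.9·117 = 847.3.

847.30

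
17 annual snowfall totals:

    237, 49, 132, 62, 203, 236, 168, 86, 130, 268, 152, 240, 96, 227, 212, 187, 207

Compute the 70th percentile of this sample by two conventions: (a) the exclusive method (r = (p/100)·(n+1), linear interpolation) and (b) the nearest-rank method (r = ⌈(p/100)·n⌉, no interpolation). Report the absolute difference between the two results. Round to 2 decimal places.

9.00

Sorted: 49, 62, 86, 96, 130, 132, 152, 168, 187, 203, 207, 212, 227, 236, 237, 240, 268.
n = 17.
(a) r = 12.6; between ranks 12 (212) and 13 (227): 221.
(b) the nearest-rank method: rank 12 → 212.
|221 − 212| = 9.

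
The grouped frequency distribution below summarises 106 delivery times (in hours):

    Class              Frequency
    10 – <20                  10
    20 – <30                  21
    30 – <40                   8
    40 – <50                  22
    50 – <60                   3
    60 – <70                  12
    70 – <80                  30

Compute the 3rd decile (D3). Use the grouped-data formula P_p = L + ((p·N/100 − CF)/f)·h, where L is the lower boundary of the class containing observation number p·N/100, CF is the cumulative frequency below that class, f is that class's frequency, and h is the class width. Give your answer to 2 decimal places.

N = 106; target position k = 30/100 · 106 = 31.8.
Cumulative frequencies: 10, 31, 39, 61, 64, 76, 106.
Observation 31.8 falls in the class 30 – <40.
L = 30, CF = 31, f = 8, h = 10.
P30 = 30 + ((31.8 − 31)/8)·10 = 30 + 1 = 31.

31.00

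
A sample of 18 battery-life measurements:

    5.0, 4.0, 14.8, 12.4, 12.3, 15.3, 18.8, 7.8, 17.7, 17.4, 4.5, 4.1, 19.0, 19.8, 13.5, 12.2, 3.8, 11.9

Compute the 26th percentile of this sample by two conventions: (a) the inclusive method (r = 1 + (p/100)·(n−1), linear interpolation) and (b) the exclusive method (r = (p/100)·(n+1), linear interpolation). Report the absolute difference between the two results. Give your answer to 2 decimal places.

1.21

Sorted: 3.8, 4.0, 4.1, 4.5, 5.0, 7.8, 11.9, 12.2, 12.3, 12.4, 13.5, 14.8, 15.3, 17.4, 17.7, 18.8, 19.0, 19.8.
n = 18.
(a) r = 5.42; between ranks 5 (5.0) and 6 (7.8): 6.176.
(b) r = 4.94; between ranks 4 (4.5) and 5 (5.0): 4.97.
|6.176 − 4.97| = 1.206.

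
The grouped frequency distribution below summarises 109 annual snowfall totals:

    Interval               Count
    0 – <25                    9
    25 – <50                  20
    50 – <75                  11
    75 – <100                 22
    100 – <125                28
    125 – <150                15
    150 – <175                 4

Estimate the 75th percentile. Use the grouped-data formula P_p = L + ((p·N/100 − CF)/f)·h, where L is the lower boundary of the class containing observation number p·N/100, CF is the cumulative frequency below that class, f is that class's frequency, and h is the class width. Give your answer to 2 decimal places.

117.63

N = 109; target position k = 75/100 · 109 = 81.75.
Cumulative frequencies: 9, 29, 40, 62, 90, 105, 109.
Observation 81.75 falls in the class 100 – <125.
L = 100, CF = 62, f = 28, h = 25.
P75 = 100 + ((81.75 − 62)/28)·25 = 100 + 17.6339 = 117.634.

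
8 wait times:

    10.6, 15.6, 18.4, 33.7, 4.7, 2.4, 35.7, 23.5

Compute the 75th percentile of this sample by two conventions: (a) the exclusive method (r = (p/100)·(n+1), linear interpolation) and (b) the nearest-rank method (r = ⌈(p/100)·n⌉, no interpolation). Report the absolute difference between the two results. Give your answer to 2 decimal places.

Sorted: 2.4, 4.7, 10.6, 15.6, 18.4, 23.5, 33.7, 35.7.
n = 8.
(a) r = 6.75; between ranks 6 (23.5) and 7 (33.7): 31.15.
(b) the nearest-rank method: rank 6 → 23.5.
|31.15 − 23.5| = 7.65.

7.65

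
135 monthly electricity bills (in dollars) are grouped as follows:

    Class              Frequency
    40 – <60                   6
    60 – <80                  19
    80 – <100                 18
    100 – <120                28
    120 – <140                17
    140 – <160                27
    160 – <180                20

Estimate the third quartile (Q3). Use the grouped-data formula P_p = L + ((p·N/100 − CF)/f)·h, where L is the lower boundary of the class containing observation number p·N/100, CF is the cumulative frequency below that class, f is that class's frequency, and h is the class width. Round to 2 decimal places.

N = 135; target position k = 75/100 · 135 = 101.25.
Cumulative frequencies: 6, 25, 43, 71, 88, 115, 135.
Observation 101.25 falls in the class 140 – <160.
L = 140, CF = 88, f = 27, h = 20.
P75 = 140 + ((101.25 − 88)/27)·20 = 140 + 9.81481 = 149.815.

149.81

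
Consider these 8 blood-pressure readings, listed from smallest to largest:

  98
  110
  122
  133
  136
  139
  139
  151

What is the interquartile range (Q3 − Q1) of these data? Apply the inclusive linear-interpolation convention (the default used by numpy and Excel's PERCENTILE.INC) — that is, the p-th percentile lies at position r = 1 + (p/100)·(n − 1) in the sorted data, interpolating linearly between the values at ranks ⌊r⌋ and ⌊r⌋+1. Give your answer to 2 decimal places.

20.00

n = 8.
P25: r = 2.75; ranks 2–3 are 110, 122; interpolating gives 119.
P75: r = 6.25; ranks 6–7 are 139, 139; interpolating gives 139.
Difference: 139 − 119 = 20.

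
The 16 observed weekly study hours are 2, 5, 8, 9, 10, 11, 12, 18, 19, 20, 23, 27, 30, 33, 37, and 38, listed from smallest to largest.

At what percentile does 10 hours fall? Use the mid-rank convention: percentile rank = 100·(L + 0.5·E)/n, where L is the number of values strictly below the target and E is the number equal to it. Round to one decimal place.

28.1

Count below 10: L = 4; count equal: E = 1; n = 16.
Percentile rank = 100·(4 + 0.5·1)/16 = 100·4.5/16 = 28.12.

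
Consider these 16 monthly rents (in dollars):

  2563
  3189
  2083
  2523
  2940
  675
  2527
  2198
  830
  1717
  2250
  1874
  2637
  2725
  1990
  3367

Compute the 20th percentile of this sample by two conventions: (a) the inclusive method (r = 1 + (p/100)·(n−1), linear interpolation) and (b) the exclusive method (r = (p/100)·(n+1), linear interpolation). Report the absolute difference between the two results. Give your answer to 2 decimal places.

Sorted: 675, 830, 1717, 1874, 1990, 2083, 2198, 2250, 2523, 2527, 2563, 2637, 2725, 2940, 3189, 3367.
n = 16.
(a) r = 4 → value at rank 4 = 1874.
(b) r = 3.4; between ranks 3 (1717) and 4 (1874): 1779.8.
|1874 − 1779.8| = 94.2.

94.20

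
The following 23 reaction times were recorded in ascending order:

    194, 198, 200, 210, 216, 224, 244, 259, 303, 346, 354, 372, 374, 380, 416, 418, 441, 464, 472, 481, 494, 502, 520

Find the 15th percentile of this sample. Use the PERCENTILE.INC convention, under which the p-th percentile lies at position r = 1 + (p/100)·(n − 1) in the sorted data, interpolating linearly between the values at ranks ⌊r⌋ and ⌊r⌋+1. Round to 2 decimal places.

n = 23.
r = 1 + (15/100)·(23 − 1) = 1 + 3.3 = 4.3.
Rank 4 is 210 and rank 5 is 216.
Interpolate: 210 + 0.3·(216 − 210) = 210 + 0.3·6 = 211.8.

211.80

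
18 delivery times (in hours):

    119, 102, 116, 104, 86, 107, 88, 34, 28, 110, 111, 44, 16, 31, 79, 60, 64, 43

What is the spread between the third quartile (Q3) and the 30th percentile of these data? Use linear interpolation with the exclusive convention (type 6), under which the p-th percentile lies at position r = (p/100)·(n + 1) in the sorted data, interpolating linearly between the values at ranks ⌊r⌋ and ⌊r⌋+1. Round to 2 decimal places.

64.05

Sorted: 16, 28, 31, 34, 43, 44, 60, 64, 79, 86, 88, 102, 104, 107, 110, 111, 116, 119.
n = 18.
P30: r = 5.7; ranks 5–6 are 43, 44; interpolating gives 43.7.
P75: r = 14.25; ranks 14–15 are 107, 110; interpolating gives 107.75.
Difference: 107.75 − 43.7 = 64.05.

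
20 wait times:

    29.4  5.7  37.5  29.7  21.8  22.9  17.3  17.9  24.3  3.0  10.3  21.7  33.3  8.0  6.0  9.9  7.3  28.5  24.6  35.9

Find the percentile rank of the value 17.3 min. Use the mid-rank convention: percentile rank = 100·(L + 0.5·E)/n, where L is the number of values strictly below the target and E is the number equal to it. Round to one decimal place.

Sorted: 3.0, 5.7, 6.0, 7.3, 8.0, 9.9, 10.3, 17.3, 17.9, 21.7, 21.8, 22.9, 24.3, 24.6, 28.5, 29.4, 29.7, 33.3, 35.9, 37.5.
Count below 17.3: L = 7; count equal: E = 1; n = 20.
Percentile rank = 100·(7 + 0.5·1)/20 = 100·7.5/20 = 37.5.

37.5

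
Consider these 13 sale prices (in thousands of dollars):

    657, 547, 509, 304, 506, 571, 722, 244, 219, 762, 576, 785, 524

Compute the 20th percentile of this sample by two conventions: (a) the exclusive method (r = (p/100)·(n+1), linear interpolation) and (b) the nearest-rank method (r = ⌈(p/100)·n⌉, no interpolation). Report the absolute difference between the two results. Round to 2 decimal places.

12.00

Sorted: 219, 244, 304, 506, 509, 524, 547, 571, 576, 657, 722, 762, 785.
n = 13.
(a) r = 2.8; between ranks 2 (244) and 3 (304): 292.
(b) the nearest-rank method: rank 3 → 304.
|292 − 304| = 12.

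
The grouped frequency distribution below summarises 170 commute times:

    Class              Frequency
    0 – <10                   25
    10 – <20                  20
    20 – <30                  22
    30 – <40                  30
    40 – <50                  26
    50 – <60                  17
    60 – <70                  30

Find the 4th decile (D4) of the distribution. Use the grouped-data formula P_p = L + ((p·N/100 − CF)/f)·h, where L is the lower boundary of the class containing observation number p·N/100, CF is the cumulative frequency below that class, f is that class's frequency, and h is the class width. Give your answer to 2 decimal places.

30.33

N = 170; target position k = 40/100 · 170 = 68.
Cumulative frequencies: 25, 45, 67, 97, 123, 140, 170.
Observation 68 falls in the class 30 – <40.
L = 30, CF = 67, f = 30, h = 10.
P40 = 30 + ((68 − 67)/30)·10 = 30 + 0.333333 = 30.3333.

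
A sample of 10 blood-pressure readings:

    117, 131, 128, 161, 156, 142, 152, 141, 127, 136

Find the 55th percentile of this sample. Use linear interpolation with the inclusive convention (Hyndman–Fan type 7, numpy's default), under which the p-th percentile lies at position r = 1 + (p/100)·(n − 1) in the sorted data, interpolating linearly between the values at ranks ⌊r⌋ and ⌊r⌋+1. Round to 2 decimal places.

140.75

Sorted: 117, 127, 128, 131, 136, 141, 142, 152, 156, 161.
n = 10.
r = 1 + (55/100)·(10 − 1) = 1 + 4.95 = 5.95.
Rank 5 is 136 and rank 6 is 141.
Interpolate: 136 + 0.95·(141 − 136) = 136 + 0.95·5 = 140.75.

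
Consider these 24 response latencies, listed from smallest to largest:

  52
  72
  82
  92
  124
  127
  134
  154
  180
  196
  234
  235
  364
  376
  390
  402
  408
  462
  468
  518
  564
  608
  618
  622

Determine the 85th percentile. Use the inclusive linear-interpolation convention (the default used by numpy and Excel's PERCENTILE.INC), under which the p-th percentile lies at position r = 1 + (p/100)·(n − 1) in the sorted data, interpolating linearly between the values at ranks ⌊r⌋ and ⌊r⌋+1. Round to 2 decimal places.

n = 24.
r = 1 + (85/100)·(24 − 1) = 1 + 19.55 = 20.55.
Rank 20 is 518 and rank 21 is 564.
Interpolate: 518 + 0.55·(564 − 518) = 518 + 0.55·46 = 543.3.

543.30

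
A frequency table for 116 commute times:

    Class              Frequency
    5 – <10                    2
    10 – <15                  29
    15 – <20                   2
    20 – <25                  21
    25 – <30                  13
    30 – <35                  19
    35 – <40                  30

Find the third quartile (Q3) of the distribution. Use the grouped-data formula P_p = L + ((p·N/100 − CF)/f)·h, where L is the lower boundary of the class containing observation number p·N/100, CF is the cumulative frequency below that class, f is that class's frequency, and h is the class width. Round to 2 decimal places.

35.17

N = 116; target position k = 75/100 · 116 = 87.
Cumulative frequencies: 2, 31, 33, 54, 67, 86, 116.
Observation 87 falls in the class 35 – <40.
L = 35, CF = 86, f = 30, h = 5.
P75 = 35 + ((87 − 86)/30)·5 = 35 + 0.166667 = 35.1667.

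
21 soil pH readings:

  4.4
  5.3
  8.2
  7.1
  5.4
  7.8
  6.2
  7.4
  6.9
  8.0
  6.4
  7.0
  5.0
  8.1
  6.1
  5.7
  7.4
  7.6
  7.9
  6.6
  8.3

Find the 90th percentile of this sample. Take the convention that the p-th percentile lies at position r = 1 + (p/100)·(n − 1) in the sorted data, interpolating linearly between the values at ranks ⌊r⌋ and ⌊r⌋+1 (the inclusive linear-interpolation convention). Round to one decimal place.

8.1

Sorted: 4.4, 5.0, 5.3, 5.4, 5.7, 6.1, 6.2, 6.4, 6.6, 6.9, 7.0, 7.1, 7.4, 7.4, 7.6, 7.8, 7.9, 8.0, 8.1, 8.2, 8.3.
n = 21.
r = 1 + (90/100)·(21 − 1) = 1 + 18 = 19.
r is an integer, so P90 is the value at rank 19: 8.1.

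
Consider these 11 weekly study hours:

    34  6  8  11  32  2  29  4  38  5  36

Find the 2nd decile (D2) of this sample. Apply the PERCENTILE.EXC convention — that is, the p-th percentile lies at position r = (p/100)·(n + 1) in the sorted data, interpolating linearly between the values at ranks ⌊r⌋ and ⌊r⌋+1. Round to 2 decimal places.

Sorted: 2, 4, 5, 6, 8, 11, 29, 32, 34, 36, 38.
n = 11.
r = (20/100)·(11 + 1) = 2.4.
Rank 2 is 4 and rank 3 is 5.
Interpolate: 4 + 0.4·(5 − 4) = 4 + 0.4·1 = 4.4.

4.40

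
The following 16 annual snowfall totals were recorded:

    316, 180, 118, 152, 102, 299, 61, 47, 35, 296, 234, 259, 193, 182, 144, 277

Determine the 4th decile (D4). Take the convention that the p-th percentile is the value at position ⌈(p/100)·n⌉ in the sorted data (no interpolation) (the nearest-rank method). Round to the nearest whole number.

Sorted: 35, 47, 61, 102, 118, 144, 152, 180, 182, 193, 234, 259, 277, 296, 299, 316.
n = 16.
Position = ⌈40/100 · 16⌉ = ⌈6.4⌉ = 7.
The value at rank 7 is 152.

152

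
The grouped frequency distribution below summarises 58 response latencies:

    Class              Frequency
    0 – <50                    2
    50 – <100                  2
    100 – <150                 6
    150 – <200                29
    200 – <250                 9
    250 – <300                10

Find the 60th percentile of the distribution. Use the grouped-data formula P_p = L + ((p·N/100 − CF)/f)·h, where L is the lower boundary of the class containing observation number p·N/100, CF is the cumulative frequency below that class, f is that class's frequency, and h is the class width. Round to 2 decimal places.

192.76

N = 58; target position k = 60/100 · 58 = 34.8.
Cumulative frequencies: 2, 4, 10, 39, 48, 58.
Observation 34.8 falls in the class 150 – <200.
L = 150, CF = 10, f = 29, h = 50.
P60 = 150 + ((34.8 − 10)/29)·50 = 150 + 42.7586 = 192.759.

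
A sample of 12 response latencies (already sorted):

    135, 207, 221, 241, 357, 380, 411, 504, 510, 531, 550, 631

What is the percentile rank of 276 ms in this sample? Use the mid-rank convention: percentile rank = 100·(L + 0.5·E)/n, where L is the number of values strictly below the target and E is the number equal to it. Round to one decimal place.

33.3

Count below 276: L = 4; count equal: E = 0; n = 12.
Percentile rank = 100·(4 + 0.5·0)/12 = 100·4/12 = 33.33.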